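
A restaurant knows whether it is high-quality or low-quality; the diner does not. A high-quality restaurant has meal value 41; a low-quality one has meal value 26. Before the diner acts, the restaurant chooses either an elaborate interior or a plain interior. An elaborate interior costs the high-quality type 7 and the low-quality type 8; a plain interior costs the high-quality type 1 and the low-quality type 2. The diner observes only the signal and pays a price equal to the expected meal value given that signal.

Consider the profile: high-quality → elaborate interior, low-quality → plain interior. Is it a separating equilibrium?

Under separation the diner infers type exactly: elaborate interior → high-quality (pays 41), plain interior → low-quality (pays 26).
High-quality: elaborate interior gives 41 − 7 = 34; plain interior gives 26 − 1 = 25. No deviation. ✓
Low-quality: plain interior gives 26 − 2 = 24; elaborate interior gives 41 − 8 = 33. Would deviate. ✗

No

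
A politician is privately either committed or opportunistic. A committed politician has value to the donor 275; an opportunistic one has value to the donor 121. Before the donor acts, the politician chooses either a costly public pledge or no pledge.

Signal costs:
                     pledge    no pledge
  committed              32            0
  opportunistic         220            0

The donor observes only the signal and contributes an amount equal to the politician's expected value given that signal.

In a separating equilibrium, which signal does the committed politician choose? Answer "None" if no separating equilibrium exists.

Try committed → pledge, opportunistic → no pledge:
  If types separate, pledge earns payment 275 and no pledge earns 121.
  Committed: pledge gives 275 − 32 = 243; no pledge gives 121 − 0 = 121. No deviation. ✓
  Opportunistic: no pledge gives 121 − 0 = 121; pledge gives 275 − 220 = 55. No deviation. ✓
Both hold — the committed type sends pledge.

pledge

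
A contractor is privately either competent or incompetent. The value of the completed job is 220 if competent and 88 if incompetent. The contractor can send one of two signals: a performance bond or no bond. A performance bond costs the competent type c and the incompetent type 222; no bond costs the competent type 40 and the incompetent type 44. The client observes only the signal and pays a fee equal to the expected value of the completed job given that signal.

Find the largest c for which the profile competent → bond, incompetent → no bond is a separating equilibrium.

172

Under separation: bond → competent (pays 220); no bond → incompetent (pays 88).
Incompetent: 88 − 44 = 44 ≥ 220 − 222 = -2. Holds regardless of c. ✓
Competent: 220 − c ≥ 88 − 40, so c ≤ 220 − 48 = 172.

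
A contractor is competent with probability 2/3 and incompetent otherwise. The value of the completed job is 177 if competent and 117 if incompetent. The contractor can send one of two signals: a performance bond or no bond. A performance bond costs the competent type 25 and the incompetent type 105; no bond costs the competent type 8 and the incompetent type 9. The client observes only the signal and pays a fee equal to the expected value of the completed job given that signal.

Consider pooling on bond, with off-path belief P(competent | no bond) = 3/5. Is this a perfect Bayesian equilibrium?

At the pooled signal (bond) the client holds the prior 2/3 and pays 2/3·177 + 1/3·117 = 157. Off-path (no bond) belief 3/5 gives 3/5·177 + 2/5·117 = 153.
Competent: bond gives 157 − 25 = 132; no bond gives 153 − 8 = 145. Deviates. ✗
Incompetent: bond gives 157 − 105 = 52; no bond gives 153 − 9 = 144. Deviates. ✗

No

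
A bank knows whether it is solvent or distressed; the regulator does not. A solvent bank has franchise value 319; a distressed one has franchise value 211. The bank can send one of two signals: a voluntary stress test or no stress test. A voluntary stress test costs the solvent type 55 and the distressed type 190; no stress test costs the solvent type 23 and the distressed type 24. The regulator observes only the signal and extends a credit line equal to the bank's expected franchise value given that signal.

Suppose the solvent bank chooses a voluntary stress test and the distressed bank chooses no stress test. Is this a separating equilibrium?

Yes

If types separate, stress test earns payment 319 and no stress test earns 211.
Solvent: stress test gives 319 − 55 = 264; no stress test gives 211 − 23 = 188. No deviation. ✓
Distressed: no stress test gives 211 − 24 = 187; stress test gives 319 − 190 = 129. No deviation. ✓
Neither type gains from mimicking the other.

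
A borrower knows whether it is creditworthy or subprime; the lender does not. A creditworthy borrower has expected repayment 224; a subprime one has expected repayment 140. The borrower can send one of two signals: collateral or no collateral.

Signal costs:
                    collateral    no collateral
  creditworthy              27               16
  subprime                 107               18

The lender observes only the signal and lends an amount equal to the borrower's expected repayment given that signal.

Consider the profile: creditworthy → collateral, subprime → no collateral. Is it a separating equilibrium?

Yes

Under separation the lender infers type exactly: collateral → creditworthy (pays 224), no collateral → subprime (pays 140).
Creditworthy: collateral gives 224 − 27 = 197; no collateral gives 140 − 16 = 124. No deviation. ✓
Subprime: no collateral gives 140 − 18 = 122; collateral gives 224 − 107 = 117. No deviation. ✓
Both incentive constraints hold.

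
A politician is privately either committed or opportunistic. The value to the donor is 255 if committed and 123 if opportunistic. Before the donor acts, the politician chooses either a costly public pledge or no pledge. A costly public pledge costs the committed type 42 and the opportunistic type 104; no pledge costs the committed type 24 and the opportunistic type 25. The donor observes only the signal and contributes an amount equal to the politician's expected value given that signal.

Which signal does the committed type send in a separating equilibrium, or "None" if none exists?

None

Try committed → pledge, opportunistic → no pledge:
  If types separate, pledge earns payment 255 and no pledge earns 123.
  Committed: pledge gives 255 − 42 = 213; no pledge gives 123 − 24 = 99. No deviation. ✓
  Opportunistic: no pledge gives 123 − 25 = 98; pledge gives 255 − 104 = 151. Would deviate. ✗
Try committed → no pledge, opportunistic → pledge:
  If types separate, no pledge earns payment 255 and pledge earns 123.
  Committed: no pledge gives 255 − 24 = 231; pledge gives 123 − 42 = 81. No deviation. ✓
  Opportunistic: pledge gives 123 − 104 = 19; no pledge gives 255 − 25 = 230. Would deviate. ✗
Neither assignment is incentive-compatible.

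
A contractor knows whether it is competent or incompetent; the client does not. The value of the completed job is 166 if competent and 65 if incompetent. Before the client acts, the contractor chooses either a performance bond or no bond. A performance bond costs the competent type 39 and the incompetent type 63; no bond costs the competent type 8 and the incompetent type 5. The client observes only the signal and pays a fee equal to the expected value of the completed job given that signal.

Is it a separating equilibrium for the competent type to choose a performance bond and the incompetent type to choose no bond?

No

If types separate, bond earns payment 166 and no bond earns 65.
Competent: bond gives 166 − 39 = 127; no bond gives 65 − 8 = 57. No deviation. ✓
Incompetent: no bond gives 65 − 5 = 60; bond gives 166 − 63 = 103. Would deviate. ✗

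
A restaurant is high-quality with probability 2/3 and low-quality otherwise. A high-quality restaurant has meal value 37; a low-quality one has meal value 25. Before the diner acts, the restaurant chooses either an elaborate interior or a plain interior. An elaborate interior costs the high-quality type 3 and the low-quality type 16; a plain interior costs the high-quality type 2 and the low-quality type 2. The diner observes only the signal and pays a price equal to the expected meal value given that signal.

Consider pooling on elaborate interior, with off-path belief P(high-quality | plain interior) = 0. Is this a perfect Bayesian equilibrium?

No

At the pooled signal (elaborate interior) the diner holds the prior 2/3 and pays 2/3·37 + 1/3·25 = 33. Off-path (plain interior) belief 0 gives 0·37 + 1·25 = 25.
High-quality: elaborate interior gives 33 − 3 = 30; plain interior gives 25 − 2 = 23. Stays. ✓
Low-quality: elaborate interior gives 33 − 16 = 17; plain interior gives 25 − 2 = 23. Deviates. ✗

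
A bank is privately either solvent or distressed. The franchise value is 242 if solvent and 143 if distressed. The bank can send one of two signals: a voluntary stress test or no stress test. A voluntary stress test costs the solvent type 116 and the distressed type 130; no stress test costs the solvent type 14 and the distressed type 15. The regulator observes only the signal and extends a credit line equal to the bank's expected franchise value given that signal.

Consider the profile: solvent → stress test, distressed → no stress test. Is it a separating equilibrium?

No

If types separate, stress test earns payment 242 and no stress test earns 143.
Solvent: stress test gives 242 − 116 = 126; no stress test gives 143 − 14 = 129. Would deviate. ✗
Distressed: no stress test gives 143 − 15 = 128; stress test gives 242 − 130 = 112. No deviation. ✓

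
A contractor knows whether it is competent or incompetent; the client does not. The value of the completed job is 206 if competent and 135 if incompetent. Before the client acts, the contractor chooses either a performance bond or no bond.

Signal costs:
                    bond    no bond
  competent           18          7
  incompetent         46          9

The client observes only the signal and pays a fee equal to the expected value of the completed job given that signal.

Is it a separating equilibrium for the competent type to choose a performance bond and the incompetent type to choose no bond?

Under separation the client infers type exactly: bond → competent (pays 206), no bond → incompetent (pays 135).
Competent: bond gives 206 − 18 = 188; no bond gives 135 − 7 = 128. No deviation. ✓
Incompetent: no bond gives 135 − 9 = 126; bond gives 206 − 46 = 160. Would deviate. ✗

No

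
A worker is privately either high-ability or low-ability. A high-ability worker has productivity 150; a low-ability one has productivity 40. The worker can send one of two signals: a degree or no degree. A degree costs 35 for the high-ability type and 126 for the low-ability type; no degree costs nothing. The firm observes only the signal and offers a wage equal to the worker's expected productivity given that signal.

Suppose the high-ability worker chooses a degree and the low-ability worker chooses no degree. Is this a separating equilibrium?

If types separate, degree earns payment 150 and no degree earns 40.
High-ability: degree gives 150 − 35 = 115; no degree gives 40 − 0 = 40. No deviation. ✓
Low-ability: no degree gives 40 − 0 = 40; degree gives 150 − 126 = 24. No deviation. ✓
Both incentive constraints hold.

Yes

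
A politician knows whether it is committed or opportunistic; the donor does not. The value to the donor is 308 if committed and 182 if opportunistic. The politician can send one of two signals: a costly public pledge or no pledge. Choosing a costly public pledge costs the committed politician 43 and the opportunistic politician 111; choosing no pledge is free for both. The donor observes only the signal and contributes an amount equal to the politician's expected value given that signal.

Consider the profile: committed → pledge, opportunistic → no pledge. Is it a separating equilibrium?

Under separation the donor infers type exactly: pledge → committed (pays 308), no pledge → opportunistic (pays 182).
Committed: pledge gives 308 − 43 = 265; no pledge gives 182 − 0 = 182. No deviation. ✓
Opportunistic: no pledge gives 182 − 0 = 182; pledge gives 308 − 111 = 197. Would deviate. ✗

No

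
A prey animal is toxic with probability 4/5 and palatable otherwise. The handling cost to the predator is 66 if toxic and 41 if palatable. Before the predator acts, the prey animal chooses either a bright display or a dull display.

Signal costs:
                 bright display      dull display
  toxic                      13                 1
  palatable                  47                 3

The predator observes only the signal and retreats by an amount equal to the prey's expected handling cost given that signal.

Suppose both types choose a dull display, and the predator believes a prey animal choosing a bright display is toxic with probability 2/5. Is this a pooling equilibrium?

Yes

At the pooled signal (dull display) the predator holds the prior 4/5 and pays 4/5·66 + 1/5·41 = 61. Off-path (bright display) belief 2/5 gives 2/5·66 + 3/5·41 = 51.
Toxic: dull display gives 61 − 1 = 60; bright display gives 51 − 13 = 38. Stays. ✓
Palatable: dull display gives 61 − 3 = 58; bright display gives 51 − 47 = 4. Stays. ✓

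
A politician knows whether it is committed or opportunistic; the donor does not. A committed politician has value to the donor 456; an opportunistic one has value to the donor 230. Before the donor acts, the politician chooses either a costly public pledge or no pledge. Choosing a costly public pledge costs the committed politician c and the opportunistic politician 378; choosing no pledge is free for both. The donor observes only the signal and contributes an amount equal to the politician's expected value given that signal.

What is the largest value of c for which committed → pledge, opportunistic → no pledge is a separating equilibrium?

226

Under separation: pledge → committed (pays 456); no pledge → opportunistic (pays 230).
Opportunistic: 230 − 0 = 230 ≥ 456 − 378 = 78. Holds regardless of c. ✓
Committed: 456 − c ≥ 230 − 0, so c ≤ 456 − 230 = 226.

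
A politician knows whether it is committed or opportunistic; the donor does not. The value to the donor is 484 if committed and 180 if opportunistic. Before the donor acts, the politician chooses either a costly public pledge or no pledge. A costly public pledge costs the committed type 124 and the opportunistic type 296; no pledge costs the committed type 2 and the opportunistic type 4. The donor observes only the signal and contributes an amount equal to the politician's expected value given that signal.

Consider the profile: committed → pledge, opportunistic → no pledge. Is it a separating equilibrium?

If types separate, pledge earns payment 484 and no pledge earns 180.
Committed: pledge gives 484 − 124 = 360; no pledge gives 180 − 2 = 178. No deviation. ✓
Opportunistic: no pledge gives 180 − 4 = 176; pledge gives 484 − 296 = 188. Would deviate. ✗

No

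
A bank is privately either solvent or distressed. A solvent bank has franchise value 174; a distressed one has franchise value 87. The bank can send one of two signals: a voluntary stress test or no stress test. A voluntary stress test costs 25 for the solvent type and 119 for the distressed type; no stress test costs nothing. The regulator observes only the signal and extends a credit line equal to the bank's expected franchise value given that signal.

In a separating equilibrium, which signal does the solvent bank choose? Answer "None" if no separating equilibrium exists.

stress test

Try solvent → stress test, distressed → no stress test:
  If types separate, stress test earns payment 174 and no stress test earns 87.
  Solvent: stress test gives 174 − 25 = 149; no stress test gives 87 − 0 = 87. No deviation. ✓
  Distressed: no stress test gives 87 − 0 = 87; stress test gives 174 − 119 = 55. No deviation. ✓
Both hold — the solvent type sends stress test.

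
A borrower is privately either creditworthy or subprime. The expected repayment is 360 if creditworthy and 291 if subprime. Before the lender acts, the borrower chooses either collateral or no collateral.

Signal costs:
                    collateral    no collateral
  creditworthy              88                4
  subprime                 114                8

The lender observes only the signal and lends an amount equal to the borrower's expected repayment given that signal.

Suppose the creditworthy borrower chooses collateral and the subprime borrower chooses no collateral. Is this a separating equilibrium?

No

If types separate, collateral earns payment 360 and no collateral earns 291.
Creditworthy: collateral gives 360 − 88 = 272; no collateral gives 291 − 4 = 287. Would deviate. ✗
Subprime: no collateral gives 291 − 8 = 283; collateral gives 360 − 114 = 246. No deviation. ✓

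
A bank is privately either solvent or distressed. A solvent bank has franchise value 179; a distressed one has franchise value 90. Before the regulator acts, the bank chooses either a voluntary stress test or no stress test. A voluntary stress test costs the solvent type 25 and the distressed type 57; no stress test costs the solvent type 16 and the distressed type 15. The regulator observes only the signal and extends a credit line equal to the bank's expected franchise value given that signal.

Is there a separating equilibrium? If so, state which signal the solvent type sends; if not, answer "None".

Try solvent → stress test, distressed → no stress test:
  If types separate, stress test earns payment 179 and no stress test earns 90.
  Solvent: stress test gives 179 − 25 = 154; no stress test gives 90 − 16 = 74. No deviation. ✓
  Distressed: no stress test gives 90 − 15 = 75; stress test gives 179 − 57 = 122. Would deviate. ✗
Try solvent → no stress test, distressed → stress test:
  If types separate, no stress test earns payment 179 and stress test earns 90.
  Solvent: no stress test gives 179 − 16 = 163; stress test gives 90 − 25 = 65. No deviation. ✓
  Distressed: stress test gives 90 − 57 = 33; no stress test gives 179 − 15 = 164. Would deviate. ✗
Neither assignment is incentive-compatible.

None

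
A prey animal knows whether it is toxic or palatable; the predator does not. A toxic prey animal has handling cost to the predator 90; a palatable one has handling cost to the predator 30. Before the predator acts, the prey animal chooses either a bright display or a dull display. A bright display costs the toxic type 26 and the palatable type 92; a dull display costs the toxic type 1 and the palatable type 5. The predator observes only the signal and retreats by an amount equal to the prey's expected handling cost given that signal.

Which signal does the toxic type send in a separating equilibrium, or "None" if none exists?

Try toxic → bright display, palatable → dull display:
  Under separation the predator infers type exactly: bright display → toxic (pays 90), dull display → palatable (pays 30).
  Toxic: bright display gives 90 − 26 = 64; dull display gives 30 − 1 = 29. No deviation. ✓
  Palatable: dull display gives 30 − 5 = 25; bright display gives 90 − 92 = -2. No deviation. ✓
Both hold — the toxic type sends bright display.

bright display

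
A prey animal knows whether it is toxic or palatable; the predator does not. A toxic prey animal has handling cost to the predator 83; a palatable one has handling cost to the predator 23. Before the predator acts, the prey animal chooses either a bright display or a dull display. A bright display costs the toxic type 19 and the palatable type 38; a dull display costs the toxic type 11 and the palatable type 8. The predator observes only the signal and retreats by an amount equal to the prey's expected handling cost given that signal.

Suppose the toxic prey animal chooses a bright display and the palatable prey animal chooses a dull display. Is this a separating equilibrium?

No

If types separate, bright display earns payment 83 and dull display earns 23.
Toxic: bright display gives 83 − 19 = 64; dull display gives 23 − 11 = 12. No deviation. ✓
Palatable: dull display gives 23 − 8 = 15; bright display gives 83 − 38 = 45. Would deviate. ✗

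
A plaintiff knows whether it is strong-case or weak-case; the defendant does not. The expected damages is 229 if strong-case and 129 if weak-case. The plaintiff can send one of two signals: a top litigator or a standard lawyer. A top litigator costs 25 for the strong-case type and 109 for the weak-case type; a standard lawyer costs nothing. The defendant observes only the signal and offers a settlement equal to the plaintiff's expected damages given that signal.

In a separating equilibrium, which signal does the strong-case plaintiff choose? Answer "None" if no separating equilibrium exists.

top litigator

Try strong-case → top litigator, weak-case → standard lawyer:
  If types separate, top litigator earns payment 229 and standard lawyer earns 129.
  Strong-case: top litigator gives 229 − 25 = 204; standard lawyer gives 129 − 0 = 129. No deviation. ✓
  Weak-case: standard lawyer gives 129 − 0 = 129; top litigator gives 229 − 109 = 120. No deviation. ✓
Both hold — the strong-case type sends top litigator.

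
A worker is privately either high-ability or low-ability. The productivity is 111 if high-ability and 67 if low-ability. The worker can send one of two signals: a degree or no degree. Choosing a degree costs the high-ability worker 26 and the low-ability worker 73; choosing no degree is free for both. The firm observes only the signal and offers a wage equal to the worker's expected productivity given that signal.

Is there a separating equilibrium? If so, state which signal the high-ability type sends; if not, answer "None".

Try high-ability → degree, low-ability → no degree:
  Under separation the firm infers type exactly: degree → high-ability (pays 111), no degree → low-ability (pays 67).
  High-ability: degree gives 111 − 26 = 85; no degree gives 67 − 0 = 67. No deviation. ✓
  Low-ability: no degree gives 67 − 0 = 67; degree gives 111 − 73 = 38. No deviation. ✓
Both hold — the high-ability type sends degree.

degree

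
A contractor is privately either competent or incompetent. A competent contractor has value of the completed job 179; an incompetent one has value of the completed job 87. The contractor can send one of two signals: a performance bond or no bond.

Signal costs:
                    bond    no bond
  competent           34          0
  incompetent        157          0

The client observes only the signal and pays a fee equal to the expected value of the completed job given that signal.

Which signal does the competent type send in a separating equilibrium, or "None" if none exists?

Try competent → bond, incompetent → no bond:
  Under separation the client infers type exactly: bond → competent (pays 179), no bond → incompetent (pays 87).
  Competent: bond gives 179 − 34 = 145; no bond gives 87 − 0 = 87. No deviation. ✓
  Incompetent: no bond gives 87 − 0 = 87; bond gives 179 − 157 = 22. No deviation. ✓
Both hold — the competent type sends bond.

bond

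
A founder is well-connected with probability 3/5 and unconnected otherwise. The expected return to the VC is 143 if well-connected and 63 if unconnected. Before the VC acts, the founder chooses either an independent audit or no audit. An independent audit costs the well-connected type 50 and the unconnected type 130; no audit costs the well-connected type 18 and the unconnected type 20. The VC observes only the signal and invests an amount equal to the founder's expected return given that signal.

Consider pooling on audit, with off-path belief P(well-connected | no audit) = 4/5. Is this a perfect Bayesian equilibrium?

No

On the equilibrium path (audit) the VC holds the prior 3/5 and pays 3/5·143 + 2/5·63 = 111. Off-path (no audit) belief 4/5 gives 4/5·143 + 1/5·63 = 127.
Well-connected: audit gives 111 − 50 = 61; no audit gives 127 − 18 = 109. Deviates. ✗
Unconnected: audit gives 111 − 130 = -19; no audit gives 127 − 20 = 107. Deviates. ✗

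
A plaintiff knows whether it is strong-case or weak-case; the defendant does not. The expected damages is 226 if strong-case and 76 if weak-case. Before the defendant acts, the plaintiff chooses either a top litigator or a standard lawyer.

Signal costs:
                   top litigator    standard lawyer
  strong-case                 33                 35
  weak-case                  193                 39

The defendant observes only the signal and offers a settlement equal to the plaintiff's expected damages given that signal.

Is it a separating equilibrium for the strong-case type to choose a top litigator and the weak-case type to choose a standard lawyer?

Yes

Under separation the defendant infers type exactly: top litigator → strong-case (pays 226), standard lawyer → weak-case (pays 76).
Strong-case: top litigator gives 226 − 33 = 193; standard lawyer gives 76 − 35 = 41. No deviation. ✓
Weak-case: standard lawyer gives 76 − 39 = 37; top litigator gives 226 − 193 = 33. No deviation. ✓
Neither type gains from mimicking the other.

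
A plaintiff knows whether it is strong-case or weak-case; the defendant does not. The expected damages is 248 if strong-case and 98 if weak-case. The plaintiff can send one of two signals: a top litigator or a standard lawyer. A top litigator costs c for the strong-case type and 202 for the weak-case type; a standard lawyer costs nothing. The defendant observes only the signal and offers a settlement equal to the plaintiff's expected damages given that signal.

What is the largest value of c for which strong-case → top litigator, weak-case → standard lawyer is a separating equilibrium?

150

Under separation: top litigator → strong-case (pays 248); standard lawyer → weak-case (pays 98).
Weak-case: 98 − 0 = 98 ≥ 248 − 202 = 46. Holds regardless of c. ✓
Strong-case: 248 − c ≥ 98 − 0, so c ≤ 248 − 98 = 150.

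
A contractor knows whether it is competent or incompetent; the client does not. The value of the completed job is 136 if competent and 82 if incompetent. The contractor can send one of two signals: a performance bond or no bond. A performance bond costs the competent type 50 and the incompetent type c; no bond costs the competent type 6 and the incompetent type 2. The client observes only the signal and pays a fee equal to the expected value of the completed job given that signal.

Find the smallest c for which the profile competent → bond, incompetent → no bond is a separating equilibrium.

56

Under separation: bond → competent (pays 136); no bond → incompetent (pays 82).
Competent: 136 − 50 = 86 ≥ 82 − 6 = 76. Holds regardless of c. ✓
Incompetent: 82 − 2 ≥ 136 − c, so c ≥ 136 − 80 = 56.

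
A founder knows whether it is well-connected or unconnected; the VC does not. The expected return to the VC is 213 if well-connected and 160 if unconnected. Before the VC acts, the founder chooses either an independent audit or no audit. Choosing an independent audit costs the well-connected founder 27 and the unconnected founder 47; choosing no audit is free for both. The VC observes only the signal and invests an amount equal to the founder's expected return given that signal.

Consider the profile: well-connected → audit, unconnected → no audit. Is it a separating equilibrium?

Under separation the VC infers type exactly: audit → well-connected (pays 213), no audit → unconnected (pays 160).
Well-connected: audit gives 213 − 27 = 186; no audit gives 160 − 0 = 160. No deviation. ✓
Unconnected: no audit gives 160 − 0 = 160; audit gives 213 − 47 = 166. Would deviate. ✗

No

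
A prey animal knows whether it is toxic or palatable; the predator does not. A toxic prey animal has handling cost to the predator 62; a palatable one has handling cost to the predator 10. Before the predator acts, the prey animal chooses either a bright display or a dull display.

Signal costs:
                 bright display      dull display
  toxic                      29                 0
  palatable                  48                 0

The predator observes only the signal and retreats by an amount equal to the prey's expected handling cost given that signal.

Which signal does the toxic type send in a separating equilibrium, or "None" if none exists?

Try toxic → bright display, palatable → dull display:
  If types separate, bright display earns payment 62 and dull display earns 10.
  Toxic: bright display gives 62 − 29 = 33; dull display gives 10 − 0 = 10. No deviation. ✓
  Palatable: dull display gives 10 − 0 = 10; bright display gives 62 − 48 = 14. Would deviate. ✗
Try toxic → dull display, palatable → bright display:
  If types separate, dull display earns payment 62 and bright display earns 10.
  Toxic: dull display gives 62 − 0 = 62; bright display gives 10 − 29 = -19. No deviation. ✓
  Palatable: bright display gives 10 − 48 = -38; dull display gives 62 − 0 = 62. Would deviate. ✗
Neither assignment is incentive-compatible.

None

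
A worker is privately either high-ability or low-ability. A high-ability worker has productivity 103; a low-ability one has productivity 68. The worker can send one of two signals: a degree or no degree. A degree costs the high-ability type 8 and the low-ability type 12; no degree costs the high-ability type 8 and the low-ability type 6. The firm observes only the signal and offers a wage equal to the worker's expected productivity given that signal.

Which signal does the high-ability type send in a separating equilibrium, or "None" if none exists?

Try high-ability → degree, low-ability → no degree:
  If types separate, degree earns payment 103 and no degree earns 68.
  High-ability: degree gives 103 − 8 = 95; no degree gives 68 − 8 = 60. No deviation. ✓
  Low-ability: no degree gives 68 − 6 = 62; degree gives 103 − 12 = 91. Would deviate. ✗
Try high-ability → no degree, low-ability → degree:
  If types separate, no degree earns payment 103 and degree earns 68.
  High-ability: no degree gives 103 − 8 = 95; degree gives 68 − 8 = 60. No deviation. ✓
  Low-ability: degree gives 68 − 12 = 56; no degree gives 103 − 6 = 97. Would deviate. ✗
Neither assignment is incentive-compatible.

None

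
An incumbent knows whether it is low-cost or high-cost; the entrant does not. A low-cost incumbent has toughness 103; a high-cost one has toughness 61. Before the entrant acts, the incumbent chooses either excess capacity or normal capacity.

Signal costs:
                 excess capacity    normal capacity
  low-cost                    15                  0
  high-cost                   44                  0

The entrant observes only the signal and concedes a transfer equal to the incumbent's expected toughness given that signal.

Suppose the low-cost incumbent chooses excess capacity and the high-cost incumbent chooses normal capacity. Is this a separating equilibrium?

If types separate, excess capacity earns payment 103 and normal capacity earns 61.
Low-cost: excess capacity gives 103 − 15 = 88; normal capacity gives 61 − 0 = 61. No deviation. ✓
High-cost: normal capacity gives 61 − 0 = 61; excess capacity gives 103 − 44 = 59. No deviation. ✓
Neither type gains from mimicking the other.

Yes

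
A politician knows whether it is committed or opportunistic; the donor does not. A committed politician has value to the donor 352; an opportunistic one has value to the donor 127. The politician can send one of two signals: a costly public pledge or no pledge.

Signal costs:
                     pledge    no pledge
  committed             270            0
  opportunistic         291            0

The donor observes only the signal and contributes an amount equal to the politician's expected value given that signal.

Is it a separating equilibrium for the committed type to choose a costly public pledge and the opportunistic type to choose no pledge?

Under separation the donor infers type exactly: pledge → committed (pays 352), no pledge → opportunistic (pays 127).
Committed: pledge gives 352 − 270 = 82; no pledge gives 127 − 0 = 127. Would deviate. ✗
Opportunistic: no pledge gives 127 − 0 = 127; pledge gives 352 − 291 = 61. No deviation. ✓

No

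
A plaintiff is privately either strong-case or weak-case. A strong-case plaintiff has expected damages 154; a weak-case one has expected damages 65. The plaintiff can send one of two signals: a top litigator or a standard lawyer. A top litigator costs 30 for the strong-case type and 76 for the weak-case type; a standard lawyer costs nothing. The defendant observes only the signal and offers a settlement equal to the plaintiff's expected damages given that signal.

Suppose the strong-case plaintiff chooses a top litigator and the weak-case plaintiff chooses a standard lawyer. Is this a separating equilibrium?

If types separate, top litigator earns payment 154 and standard lawyer earns 65.
Strong-case: top litigator gives 154 − 30 = 124; standard lawyer gives 65 − 0 = 65. No deviation. ✓
Weak-case: standard lawyer gives 65 − 0 = 65; top litigator gives 154 − 76 = 78. Would deviate. ✗

No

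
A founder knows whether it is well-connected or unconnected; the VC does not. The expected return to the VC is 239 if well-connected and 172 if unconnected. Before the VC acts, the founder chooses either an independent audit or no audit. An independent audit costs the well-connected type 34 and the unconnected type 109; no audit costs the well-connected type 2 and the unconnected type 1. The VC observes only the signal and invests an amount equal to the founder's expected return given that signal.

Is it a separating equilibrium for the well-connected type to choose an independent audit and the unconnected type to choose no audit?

Under separation the VC infers type exactly: audit → well-connected (pays 239), no audit → unconnected (pays 172).
Well-connected: audit gives 239 − 34 = 205; no audit gives 172 − 2 = 170. No deviation. ✓
Unconnected: no audit gives 172 − 1 = 171; audit gives 239 − 109 = 130. No deviation. ✓
Neither type gains from mimicking the other.

Yes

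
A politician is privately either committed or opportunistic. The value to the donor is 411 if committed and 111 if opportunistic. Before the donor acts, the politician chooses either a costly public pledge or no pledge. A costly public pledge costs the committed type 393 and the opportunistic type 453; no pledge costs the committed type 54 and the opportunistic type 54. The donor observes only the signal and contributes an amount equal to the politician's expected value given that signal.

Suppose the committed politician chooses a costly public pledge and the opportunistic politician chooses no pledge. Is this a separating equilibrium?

Under separation the donor infers type exactly: pledge → committed (pays 411), no pledge → opportunistic (pays 111).
Committed: pledge gives 411 − 393 = 18; no pledge gives 111 − 54 = 57. Would deviate. ✗
Opportunistic: no pledge gives 111 − 54 = 57; pledge gives 411 − 453 = -42. No deviation. ✓

No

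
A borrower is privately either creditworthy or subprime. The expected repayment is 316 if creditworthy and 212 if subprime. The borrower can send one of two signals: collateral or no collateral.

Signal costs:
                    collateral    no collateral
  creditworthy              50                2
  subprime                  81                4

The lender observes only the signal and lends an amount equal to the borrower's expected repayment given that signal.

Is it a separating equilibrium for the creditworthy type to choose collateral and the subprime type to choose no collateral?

No

If types separate, collateral earns payment 316 and no collateral earns 212.
Creditworthy: collateral gives 316 − 50 = 266; no collateral gives 212 − 2 = 210. No deviation. ✓
Subprime: no collateral gives 212 − 4 = 208; collateral gives 316 − 81 = 235. Would deviate. ✗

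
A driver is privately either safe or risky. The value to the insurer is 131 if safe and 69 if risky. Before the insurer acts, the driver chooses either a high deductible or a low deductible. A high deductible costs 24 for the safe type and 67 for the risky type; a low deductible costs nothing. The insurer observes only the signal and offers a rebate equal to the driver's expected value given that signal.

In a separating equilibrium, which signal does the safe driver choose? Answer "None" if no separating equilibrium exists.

high deductible

Try safe → high deductible, risky → low deductible:
  If types separate, high deductible earns payment 131 and low deductible earns 69.
  Safe: high deductible gives 131 − 24 = 107; low deductible gives 69 − 0 = 69. No deviation. ✓
  Risky: low deductible gives 69 − 0 = 69; high deductible gives 131 − 67 = 64. No deviation. ✓
Both hold — the safe type sends high deductible.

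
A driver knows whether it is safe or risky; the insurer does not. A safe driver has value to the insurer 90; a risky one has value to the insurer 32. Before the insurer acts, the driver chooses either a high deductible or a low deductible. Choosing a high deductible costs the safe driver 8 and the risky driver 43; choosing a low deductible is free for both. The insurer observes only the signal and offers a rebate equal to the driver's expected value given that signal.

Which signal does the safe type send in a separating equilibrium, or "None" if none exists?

None

Try safe → high deductible, risky → low deductible:
  Under separation the insurer infers type exactly: high deductible → safe (pays 90), low deductible → risky (pays 32).
  Safe: high deductible gives 90 − 8 = 82; low deductible gives 32 − 0 = 32. No deviation. ✓
  Risky: low deductible gives 32 − 0 = 32; high deductible gives 90 − 43 = 47. Would deviate. ✗
Try safe → low deductible, risky → high deductible:
  Under separation the insurer infers type exactly: low deductible → safe (pays 90), high deductible → risky (pays 32).
  Safe: low deductible gives 90 − 0 = 90; high deductible gives 32 − 8 = 24. No deviation. ✓
  Risky: high deductible gives 32 − 43 = -11; low deductible gives 90 − 0 = 90. Would deviate. ✗
Neither assignment is incentive-compatible.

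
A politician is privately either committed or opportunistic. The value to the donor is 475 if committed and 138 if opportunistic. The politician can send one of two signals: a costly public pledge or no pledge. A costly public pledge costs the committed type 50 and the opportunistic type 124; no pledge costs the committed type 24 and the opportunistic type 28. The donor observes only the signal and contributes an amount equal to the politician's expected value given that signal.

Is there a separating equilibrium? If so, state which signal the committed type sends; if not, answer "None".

None

Try committed → pledge, opportunistic → no pledge:
  If types separate, pledge earns payment 475 and no pledge earns 138.
  Committed: pledge gives 475 − 50 = 425; no pledge gives 138 − 24 = 114. No deviation. ✓
  Opportunistic: no pledge gives 138 − 28 = 110; pledge gives 475 − 124 = 351. Would deviate. ✗
Try committed → no pledge, opportunistic → pledge:
  If types separate, no pledge earns payment 475 and pledge earns 138.
  Committed: no pledge gives 475 − 24 = 451; pledge gives 138 − 50 = 88. No deviation. ✓
  Opportunistic: pledge gives 138 − 124 = 14; no pledge gives 475 − 28 = 447. Would deviate. ✗
Neither assignment is incentive-compatible.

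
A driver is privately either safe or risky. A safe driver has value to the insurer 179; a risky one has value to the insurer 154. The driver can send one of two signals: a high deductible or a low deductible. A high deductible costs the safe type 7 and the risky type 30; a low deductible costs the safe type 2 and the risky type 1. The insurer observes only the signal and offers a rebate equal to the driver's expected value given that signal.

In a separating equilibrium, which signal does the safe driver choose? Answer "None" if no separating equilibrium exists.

Try safe → high deductible, risky → low deductible:
  If types separate, high deductible earns payment 179 and low deductible earns 154.
  Safe: high deductible gives 179 − 7 = 172; low deductible gives 154 − 2 = 152. No deviation. ✓
  Risky: low deductible gives 154 − 1 = 153; high deductible gives 179 − 30 = 149. No deviation. ✓
Both hold — the safe type sends high deductible.

high deductible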